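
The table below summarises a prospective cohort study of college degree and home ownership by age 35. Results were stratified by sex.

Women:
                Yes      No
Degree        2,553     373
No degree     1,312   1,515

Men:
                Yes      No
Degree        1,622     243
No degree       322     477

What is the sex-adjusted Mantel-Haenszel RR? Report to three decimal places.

RR_MH = Σ(aᵢ·n₀ᵢ/nᵢ) / Σ(cᵢ·n₁ᵢ/nᵢ), with n₁ᵢ = aᵢ+bᵢ (exposed), n₀ᵢ = cᵢ+dᵢ (unexposed), nᵢ = n₁ᵢ+n₀ᵢ.
Stratum 1 (Women): n₁ = 2926, n₀ = 2827, n = 5753; a·n₀/n = 2553·2827/5753 = 1254.5335; c·n₁/n = 1312·2926/5753 = 667.2887
Stratum 2 (Men): n₁ = 1865, n₀ = 799, n = 2664; a·n₀/n = 1622·799/2664 = 486.4782; c·n₁/n = 322·1865/2664 = 225.4242
RR_MH = (1254.5335 + 486.4782) / (667.2887 + 225.4242) = 1741.0117 / 892.7129 = 1.95025

1.950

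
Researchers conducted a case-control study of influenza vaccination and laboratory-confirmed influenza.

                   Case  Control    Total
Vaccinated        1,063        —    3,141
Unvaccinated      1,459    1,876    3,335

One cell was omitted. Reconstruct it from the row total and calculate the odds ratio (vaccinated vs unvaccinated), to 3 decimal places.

0.658

The missing cell is in the exposed row: 3141 − 1063 = 2078.
So a = 1063, b = 2078, c = 1459, d = 1876.
OR = (a·d)/(b·c) = (1063 × 1876) / (2078 × 1459) = 1994188 / 3031802 = 0.65776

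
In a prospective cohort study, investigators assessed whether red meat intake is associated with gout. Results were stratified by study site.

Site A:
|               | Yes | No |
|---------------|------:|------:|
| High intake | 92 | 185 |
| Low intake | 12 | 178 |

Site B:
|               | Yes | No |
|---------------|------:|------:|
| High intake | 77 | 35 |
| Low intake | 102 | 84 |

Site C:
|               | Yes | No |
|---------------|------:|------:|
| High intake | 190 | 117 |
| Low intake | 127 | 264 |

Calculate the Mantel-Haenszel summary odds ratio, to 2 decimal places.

3.38

OR_MH = Σ(aᵢdᵢ/nᵢ) / Σ(bᵢcᵢ/nᵢ), where nᵢ is the stratum total.
Stratum 1 (Site A): n = 467; a·d/n = 92·178/467 = 35.0664; b·c/n = 185·12/467 = 4.7537
Stratum 2 (Site B): n = 298; a·d/n = 77·84/298 = 21.7047; b·c/n = 35·102/298 = 11.9799
Stratum 3 (Site C): n = 698; a·d/n = 190·264/698 = 71.8625; b·c/n = 117·127/698 = 21.2880
OR_MH = (35.0664 + 21.7047 + 71.8625) / (4.7537 + 11.9799 + 21.2880) = 128.6335 / 38.0216 = 3.38317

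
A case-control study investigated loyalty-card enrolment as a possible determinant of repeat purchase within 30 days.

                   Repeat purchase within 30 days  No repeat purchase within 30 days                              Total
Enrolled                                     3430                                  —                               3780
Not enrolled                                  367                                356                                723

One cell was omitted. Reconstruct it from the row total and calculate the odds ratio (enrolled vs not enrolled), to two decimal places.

The missing cell is in the exposed row: 3780 − 3430 = 350.
So a = 3430, b = 350, c = 367, d = 356.
OR = (a·d)/(b·c) = (3430 × 356) / (350 × 367) = 1221080 / 128450 = 9.50627

9.51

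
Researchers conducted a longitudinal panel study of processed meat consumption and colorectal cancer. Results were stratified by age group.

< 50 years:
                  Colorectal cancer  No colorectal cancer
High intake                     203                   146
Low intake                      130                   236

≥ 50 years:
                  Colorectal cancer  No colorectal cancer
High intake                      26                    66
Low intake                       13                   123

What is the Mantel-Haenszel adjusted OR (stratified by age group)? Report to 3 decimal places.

OR_MH = Σ(aᵢdᵢ/nᵢ) / Σ(bᵢcᵢ/nᵢ), where nᵢ is the stratum total.
Stratum 1 (< 50 years): n = 715; a·d/n = 203·236/715 = 67.0042; b·c/n = 146·130/715 = 26.5455
Stratum 2 (≥ 50 years): n = 228; a·d/n = 26·123/228 = 14.0263; b·c/n = 66·13/228 = 3.7632
OR_MH = (67.0042 + 14.0263) / (26.5455 + 3.7632) = 81.0305 / 30.3086 = 2.67351

2.674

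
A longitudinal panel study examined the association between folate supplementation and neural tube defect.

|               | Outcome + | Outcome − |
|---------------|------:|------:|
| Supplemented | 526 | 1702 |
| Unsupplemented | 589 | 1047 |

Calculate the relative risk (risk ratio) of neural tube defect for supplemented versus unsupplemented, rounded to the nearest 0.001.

Cells: a = 526, b = 1702, c = 589, d = 1047.
Risk in exposed = 526/2228 = 0.23609; risk in unexposed = 589/1636 = 0.36002.
RR = 0.23609 / 0.36002 = 0.65575
The risk is 34% lower among the exposed than among the unexposed.

0.656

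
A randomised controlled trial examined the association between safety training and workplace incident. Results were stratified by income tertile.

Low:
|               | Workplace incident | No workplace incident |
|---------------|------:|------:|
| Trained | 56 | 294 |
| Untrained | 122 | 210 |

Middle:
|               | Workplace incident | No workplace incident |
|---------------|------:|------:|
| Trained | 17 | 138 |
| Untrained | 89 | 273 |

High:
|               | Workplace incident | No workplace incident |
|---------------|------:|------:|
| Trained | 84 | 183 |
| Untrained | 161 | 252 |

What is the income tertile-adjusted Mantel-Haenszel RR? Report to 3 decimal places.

0.591

RR_MH = Σ(aᵢ·n₀ᵢ/nᵢ) / Σ(cᵢ·n₁ᵢ/nᵢ), with n₁ᵢ = aᵢ+bᵢ (exposed), n₀ᵢ = cᵢ+dᵢ (unexposed), nᵢ = n₁ᵢ+n₀ᵢ.
Stratum 1 (Low): n₁ = 350, n₀ = 332, n = 682; a·n₀/n = 56·332/682 = 27.2610; c·n₁/n = 122·350/682 = 62.6100
Stratum 2 (Middle): n₁ = 155, n₀ = 362, n = 517; a·n₀/n = 17·362/517 = 11.9033; c·n₁/n = 89·155/517 = 26.6828
Stratum 3 (High): n₁ = 267, n₀ = 413, n = 680; a·n₀/n = 84·413/680 = 51.0176; c·n₁/n = 161·267/680 = 63.2162
RR_MH = (27.2610 + 11.9033 + 51.0176) / (62.6100 + 26.6828 + 63.2162) = 90.1819 / 152.5089 = 0.59132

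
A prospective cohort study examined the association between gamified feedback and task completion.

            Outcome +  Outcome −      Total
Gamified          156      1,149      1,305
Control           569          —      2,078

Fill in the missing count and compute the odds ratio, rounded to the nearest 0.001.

0.360

The missing cell is in the unexposed row: 2078 − 569 = 1509.
So a = 156, b = 1149, c = 569, d = 1509.
OR = (a·d)/(b·c) = (156 × 1509) / (1149 × 569) = 235404 / 653781 = 0.36007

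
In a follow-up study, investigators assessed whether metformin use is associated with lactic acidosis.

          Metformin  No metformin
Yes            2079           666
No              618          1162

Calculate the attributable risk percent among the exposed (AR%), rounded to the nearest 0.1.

52.7

Reading the table with exposure as columns: a = 2079 (Metformin, case), b = 618 (Metformin, non-case), c = 666 (No metformin, case), d = 1162.
Risk in exposed = 2079/2697 = 0.77086; risk in unexposed = 666/1828 = 0.36433.
RR = 0.77086/0.36433 = 2.11580
AR% = (RR − 1)/RR × 100 = (2.11580 − 1)/2.11580 × 100 = 52.7367%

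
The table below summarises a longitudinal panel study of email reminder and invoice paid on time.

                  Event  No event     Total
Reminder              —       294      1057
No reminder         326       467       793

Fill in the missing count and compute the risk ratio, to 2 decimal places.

The missing cell is in the exposed row: 1057 − 294 = 763.
So a = 763, b = 294, c = 326, d = 467.
RR = [a/(a+b)] / [c/(c+d)] = (763/1057) / (326/793) = 0.72185/0.41110 = 1.75592

1.76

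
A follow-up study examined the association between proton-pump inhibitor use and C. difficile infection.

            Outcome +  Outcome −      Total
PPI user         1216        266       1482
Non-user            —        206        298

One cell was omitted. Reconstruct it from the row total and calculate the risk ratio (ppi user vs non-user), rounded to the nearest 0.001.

2.658

The missing cell is in the unexposed row: 298 − 206 = 92.
So a = 1216, b = 266, c = 92, d = 206.
RR = [a/(a+b)] / [c/(c+d)] = (1216/1482) / (92/298) = 0.82051/0.30872 = 2.65775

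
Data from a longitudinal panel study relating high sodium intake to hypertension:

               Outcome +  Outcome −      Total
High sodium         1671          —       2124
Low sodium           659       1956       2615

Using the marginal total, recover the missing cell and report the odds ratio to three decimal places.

The missing cell is in the exposed row: 2124 − 1671 = 453.
So a = 1671, b = 453, c = 659, d = 1956.
OR = (a·d)/(b·c) = (1671 × 1956) / (453 × 659) = 3268476 / 298527 = 10.94868

10.949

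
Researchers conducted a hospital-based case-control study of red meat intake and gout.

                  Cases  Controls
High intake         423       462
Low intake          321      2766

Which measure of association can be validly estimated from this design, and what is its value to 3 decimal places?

Cells: a = 423, b = 462, c = 321, d = 2766.
This is a hospital-based case-control study: participants were sampled on outcome status, so risks in the source population cannot be estimated directly — relative risk is not valid here. The odds ratio is the appropriate measure.
OR = (a·d)/(b·c) = (423 × 2766) / (462 × 321) = 1170018 / 148302 = 7.88943

7.889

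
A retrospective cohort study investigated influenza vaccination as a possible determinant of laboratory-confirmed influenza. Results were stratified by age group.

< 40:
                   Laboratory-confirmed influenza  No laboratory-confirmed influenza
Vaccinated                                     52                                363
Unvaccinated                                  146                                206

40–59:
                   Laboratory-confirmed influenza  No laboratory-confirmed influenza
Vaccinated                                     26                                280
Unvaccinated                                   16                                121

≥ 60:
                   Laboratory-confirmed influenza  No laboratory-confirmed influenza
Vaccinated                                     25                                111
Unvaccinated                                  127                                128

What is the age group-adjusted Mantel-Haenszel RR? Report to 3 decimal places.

0.359

RR_MH = Σ(aᵢ·n₀ᵢ/nᵢ) / Σ(cᵢ·n₁ᵢ/nᵢ), with n₁ᵢ = aᵢ+bᵢ (exposed), n₀ᵢ = cᵢ+dᵢ (unexposed), nᵢ = n₁ᵢ+n₀ᵢ.
Stratum 1 (< 40): n₁ = 415, n₀ = 352, n = 767; a·n₀/n = 52·352/767 = 23.8644; c·n₁/n = 146·415/767 = 78.9961
Stratum 2 (40–59): n₁ = 306, n₀ = 137, n = 443; a·n₀/n = 26·137/443 = 8.0406; c·n₁/n = 16·306/443 = 11.0519
Stratum 3 (≥ 60): n₁ = 136, n₀ = 255, n = 391; a·n₀/n = 25·255/391 = 16.3043; c·n₁/n = 127·136/391 = 44.1739
RR_MH = (23.8644 + 8.0406 + 16.3043) / (78.9961 + 11.0519 + 44.1739) = 48.2094 / 134.2219 = 0.35918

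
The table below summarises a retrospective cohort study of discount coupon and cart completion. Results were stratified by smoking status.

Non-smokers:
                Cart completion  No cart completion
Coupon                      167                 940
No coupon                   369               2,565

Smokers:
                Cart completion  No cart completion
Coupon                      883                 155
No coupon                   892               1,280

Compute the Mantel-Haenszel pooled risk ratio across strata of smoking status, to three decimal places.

RR_MH = Σ(aᵢ·n₀ᵢ/nᵢ) / Σ(cᵢ·n₁ᵢ/nᵢ), with n₁ᵢ = aᵢ+bᵢ (exposed), n₀ᵢ = cᵢ+dᵢ (unexposed), nᵢ = n₁ᵢ+n₀ᵢ.
Stratum 1 (Non-smokers): n₁ = 1107, n₀ = 2934, n = 4041; a·n₀/n = 167·2934/4041 = 121.2517; c·n₁/n = 369·1107/4041 = 101.0846
Stratum 2 (Smokers): n₁ = 1038, n₀ = 2172, n = 3210; a·n₀/n = 883·2172/3210 = 597.4692; c·n₁/n = 892·1038/3210 = 288.4411
RR_MH = (121.2517 + 597.4692) / (101.0846 + 288.4411) = 718.7208 / 389.5258 = 1.84512

1.845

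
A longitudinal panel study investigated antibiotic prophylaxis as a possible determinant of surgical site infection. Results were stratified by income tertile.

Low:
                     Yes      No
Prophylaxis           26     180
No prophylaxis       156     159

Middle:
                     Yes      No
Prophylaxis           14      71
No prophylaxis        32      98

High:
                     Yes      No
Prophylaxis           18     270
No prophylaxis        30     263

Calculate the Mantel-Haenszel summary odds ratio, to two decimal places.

OR_MH = Σ(aᵢdᵢ/nᵢ) / Σ(bᵢcᵢ/nᵢ), where nᵢ is the stratum total.
Stratum 1 (Low): n = 521; a·d/n = 26·159/521 = 7.9347; b·c/n = 180·156/521 = 53.8964
Stratum 2 (Middle): n = 215; a·d/n = 14·98/215 = 6.3814; b·c/n = 71·32/215 = 10.5674
Stratum 3 (High): n = 581; a·d/n = 18·263/581 = 8.1480; b·c/n = 270·30/581 = 13.9415
OR_MH = (7.9347 + 6.3814 + 8.1480) / (53.8964 + 10.5674 + 13.9415) = 22.4642 / 78.4053 = 0.28651

0.29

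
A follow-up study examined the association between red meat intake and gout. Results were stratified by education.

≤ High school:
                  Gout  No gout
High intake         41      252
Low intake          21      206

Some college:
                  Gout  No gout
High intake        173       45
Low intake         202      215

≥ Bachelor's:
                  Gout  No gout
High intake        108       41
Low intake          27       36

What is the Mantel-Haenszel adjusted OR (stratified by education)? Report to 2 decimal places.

3.14

OR_MH = Σ(aᵢdᵢ/nᵢ) / Σ(bᵢcᵢ/nᵢ), where nᵢ is the stratum total.
Stratum 1 (≤ High school): n = 520; a·d/n = 41·206/520 = 16.2423; b·c/n = 252·21/520 = 10.1769
Stratum 2 (Some college): n = 635; a·d/n = 173·215/635 = 58.5748; b·c/n = 45·202/635 = 14.3150
Stratum 3 (≥ Bachelor's): n = 212; a·d/n = 108·36/212 = 18.3396; b·c/n = 41·27/212 = 5.2217
OR_MH = (16.2423 + 58.5748 + 18.3396) / (10.1769 + 14.3150 + 5.2217) = 93.1567 / 29.7136 = 3.13516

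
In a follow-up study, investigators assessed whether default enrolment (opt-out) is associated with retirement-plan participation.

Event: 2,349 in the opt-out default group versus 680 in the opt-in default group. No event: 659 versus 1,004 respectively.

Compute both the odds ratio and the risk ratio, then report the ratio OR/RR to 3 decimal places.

2.721

From the description: a = 2349, b = 659, c = 680, d = 1004.
OR = (2349·1004)/(659·680) = 2358396/448120 = 5.26287
Risk in exposed = 2349/3008 = 0.78092; risk in unexposed = 680/1684 = 0.40380; RR = 1.93392
OR/RR = 5.26287 / 1.93392 = 2.72135
The outcome is not rare, so the OR lies further from 1 than the RR.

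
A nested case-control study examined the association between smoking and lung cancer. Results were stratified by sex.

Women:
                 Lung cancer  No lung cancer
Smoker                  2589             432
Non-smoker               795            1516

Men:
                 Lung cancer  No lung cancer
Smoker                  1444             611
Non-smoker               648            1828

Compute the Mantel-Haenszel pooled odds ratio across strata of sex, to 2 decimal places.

OR_MH = Σ(aᵢdᵢ/nᵢ) / Σ(bᵢcᵢ/nᵢ), where nᵢ is the stratum total.
Stratum 1 (Women): n = 5332; a·d/n = 2589·1516/5332 = 736.1073; b·c/n = 432·795/5332 = 64.4111
Stratum 2 (Men): n = 4531; a·d/n = 1444·1828/4531 = 582.5716; b·c/n = 611·648/4531 = 87.3820
OR_MH = (736.1073 + 582.5716) / (64.4111 + 87.3820) = 1318.6789 / 151.7931 = 8.68734

8.69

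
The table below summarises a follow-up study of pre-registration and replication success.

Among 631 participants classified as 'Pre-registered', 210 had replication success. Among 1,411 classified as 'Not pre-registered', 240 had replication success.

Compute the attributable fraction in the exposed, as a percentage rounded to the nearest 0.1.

48.9

From the description: a = 210, b = 421, c = 240, d = 1171.
Risk in exposed = 210/631 = 0.33281; risk in unexposed = 240/1411 = 0.17009.
RR = 0.33281/0.17009 = 1.95662
AR% = (RR − 1)/RR × 100 = (1.95662 − 1)/1.95662 × 100 = 48.8914%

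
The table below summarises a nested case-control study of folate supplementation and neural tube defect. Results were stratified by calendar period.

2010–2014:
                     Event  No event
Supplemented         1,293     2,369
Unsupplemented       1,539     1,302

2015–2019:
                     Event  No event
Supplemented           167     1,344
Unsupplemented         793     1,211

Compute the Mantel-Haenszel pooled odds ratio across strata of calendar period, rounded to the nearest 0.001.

OR_MH = Σ(aᵢdᵢ/nᵢ) / Σ(bᵢcᵢ/nᵢ), where nᵢ is the stratum total.
Stratum 1 (2010–2014): n = 6503; a·d/n = 1293·1302/6503 = 258.8784; b·c/n = 2369·1539/6503 = 560.6475
Stratum 2 (2015–2019): n = 3515; a·d/n = 167·1211/3515 = 57.5354; b·c/n = 1344·793/3515 = 303.2125
OR_MH = (258.8784 + 57.5354) / (560.6475 + 303.2125) = 316.4138 / 863.8601 = 0.36628

0.366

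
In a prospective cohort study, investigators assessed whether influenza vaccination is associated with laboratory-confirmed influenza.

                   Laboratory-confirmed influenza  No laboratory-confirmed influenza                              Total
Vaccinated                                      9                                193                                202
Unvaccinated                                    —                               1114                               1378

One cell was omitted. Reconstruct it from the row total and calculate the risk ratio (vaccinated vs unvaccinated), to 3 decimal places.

0.233

The missing cell is in the unexposed row: 1378 − 1114 = 264.
So a = 9, b = 193, c = 264, d = 1114.
RR = [a/(a+b)] / [c/(c+d)] = (9/202) / (264/1378) = 0.04455/0.19158 = 0.23256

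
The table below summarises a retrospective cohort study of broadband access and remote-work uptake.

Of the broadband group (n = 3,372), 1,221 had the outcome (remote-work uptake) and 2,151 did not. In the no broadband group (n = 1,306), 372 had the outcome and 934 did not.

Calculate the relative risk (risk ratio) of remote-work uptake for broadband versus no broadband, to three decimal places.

1.271

From the description: a = 1221, b = 2151, c = 372, d = 934.
Risk in exposed = 1221/3372 = 0.36210; risk in unexposed = 372/1306 = 0.28484.
RR = 0.36210 / 0.28484 = 1.27124
The risk among the exposed is 1.27 times that among the unexposed.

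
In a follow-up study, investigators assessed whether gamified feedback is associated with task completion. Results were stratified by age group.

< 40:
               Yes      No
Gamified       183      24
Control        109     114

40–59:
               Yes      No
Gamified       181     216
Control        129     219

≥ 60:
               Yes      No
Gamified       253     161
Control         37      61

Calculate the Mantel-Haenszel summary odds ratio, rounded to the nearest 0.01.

OR_MH = Σ(aᵢdᵢ/nᵢ) / Σ(bᵢcᵢ/nᵢ), where nᵢ is the stratum total.
Stratum 1 (< 40): n = 430; a·d/n = 183·114/430 = 48.5163; b·c/n = 24·109/430 = 6.0837
Stratum 2 (40–59): n = 745; a·d/n = 181·219/745 = 53.2067; b·c/n = 216·129/745 = 37.4013
Stratum 3 (≥ 60): n = 512; a·d/n = 253·61/512 = 30.1426; b·c/n = 161·37/512 = 11.6348
OR_MH = (48.5163 + 53.2067 + 30.1426) / (6.0837 + 37.4013 + 11.6348) = 131.8656 / 55.1198 = 2.39234

2.39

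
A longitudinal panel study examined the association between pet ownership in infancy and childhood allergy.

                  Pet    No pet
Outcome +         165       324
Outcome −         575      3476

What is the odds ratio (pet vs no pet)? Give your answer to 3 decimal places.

Reading the table with exposure as columns: a = 165 (Pet, case), b = 575 (Pet, non-case), c = 324 (No pet, case), d = 3476.
OR = (a·d)/(b·c) = (165 × 3476) / (575 × 324) = 573540 / 186300 = 3.07858
The odds of childhood allergy are about 3.08 times as high in the pet group.

3.079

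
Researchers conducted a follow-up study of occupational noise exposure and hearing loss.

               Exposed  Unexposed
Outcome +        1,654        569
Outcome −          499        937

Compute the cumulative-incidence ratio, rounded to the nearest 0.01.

2.03

Reading the table with exposure as columns: a = 1654 (Exposed, case), b = 499 (Exposed, non-case), c = 569 (Unexposed, case), d = 937.
Risk in exposed = 1654/2153 = 0.76823; risk in unexposed = 569/1506 = 0.37782.
RR = 0.76823 / 0.37782 = 2.03331
The risk among the exposed is 2.03 times that among the unexposed.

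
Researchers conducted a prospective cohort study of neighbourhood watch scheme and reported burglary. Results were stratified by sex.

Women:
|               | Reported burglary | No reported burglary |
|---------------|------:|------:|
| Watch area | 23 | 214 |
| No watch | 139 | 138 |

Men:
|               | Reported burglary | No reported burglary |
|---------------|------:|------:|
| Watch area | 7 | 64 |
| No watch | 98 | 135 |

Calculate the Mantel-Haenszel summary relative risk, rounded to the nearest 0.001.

0.204

RR_MH = Σ(aᵢ·n₀ᵢ/nᵢ) / Σ(cᵢ·n₁ᵢ/nᵢ), with n₁ᵢ = aᵢ+bᵢ (exposed), n₀ᵢ = cᵢ+dᵢ (unexposed), nᵢ = n₁ᵢ+n₀ᵢ.
Stratum 1 (Women): n₁ = 237, n₀ = 277, n = 514; a·n₀/n = 23·277/514 = 12.3949; c·n₁/n = 139·237/514 = 64.0914
Stratum 2 (Men): n₁ = 71, n₀ = 233, n = 304; a·n₀/n = 7·233/304 = 5.3651; c·n₁/n = 98·71/304 = 22.8882
RR_MH = (12.3949 + 5.3651) / (64.0914 + 22.8882) = 17.7601 / 86.9796 = 0.20419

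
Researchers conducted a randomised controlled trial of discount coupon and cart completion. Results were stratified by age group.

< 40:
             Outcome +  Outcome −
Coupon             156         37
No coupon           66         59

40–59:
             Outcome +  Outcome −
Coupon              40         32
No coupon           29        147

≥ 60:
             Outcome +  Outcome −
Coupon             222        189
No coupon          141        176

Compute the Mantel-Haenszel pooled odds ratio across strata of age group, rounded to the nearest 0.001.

2.214

OR_MH = Σ(aᵢdᵢ/nᵢ) / Σ(bᵢcᵢ/nᵢ), where nᵢ is the stratum total.
Stratum 1 (< 40): n = 318; a·d/n = 156·59/318 = 28.9434; b·c/n = 37·66/318 = 7.6792
Stratum 2 (40–59): n = 248; a·d/n = 40·147/248 = 23.7097; b·c/n = 32·29/248 = 3.7419
Stratum 3 (≥ 60): n = 728; a·d/n = 222·176/728 = 53.6703; b·c/n = 189·141/728 = 36.6058
OR_MH = (28.9434 + 23.7097 + 53.6703) / (7.6792 + 3.7419 + 36.6058) = 106.3234 / 48.0269 = 2.21383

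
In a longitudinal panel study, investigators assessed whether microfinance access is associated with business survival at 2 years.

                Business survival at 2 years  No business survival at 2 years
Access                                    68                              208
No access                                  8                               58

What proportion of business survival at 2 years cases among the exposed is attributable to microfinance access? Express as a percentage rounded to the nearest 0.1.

50.8

Cells: a = 68, b = 208, c = 8, d = 58.
Risk in exposed = 68/276 = 0.24638; risk in unexposed = 8/66 = 0.12121.
RR = 0.24638/0.12121 = 2.03261
AR% = (RR − 1)/RR × 100 = (2.03261 − 1)/2.03261 × 100 = 50.8021%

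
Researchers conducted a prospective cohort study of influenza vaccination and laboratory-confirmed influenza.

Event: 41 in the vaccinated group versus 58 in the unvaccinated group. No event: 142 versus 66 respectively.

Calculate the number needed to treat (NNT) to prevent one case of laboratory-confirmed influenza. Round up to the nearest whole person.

5

Risk in treated group = 41/183 = 0.22404; risk in control = 58/124 = 0.46774.
Absolute risk reduction = 0.46774 − 0.22404 = 0.24370
NNT = 1 / ARR = 1 / 0.24370 = 4.103 → round up → 5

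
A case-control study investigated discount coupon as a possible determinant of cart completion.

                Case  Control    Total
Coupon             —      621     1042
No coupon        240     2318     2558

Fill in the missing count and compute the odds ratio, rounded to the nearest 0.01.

The missing cell is in the exposed row: 1042 − 621 = 421.
So a = 421, b = 621, c = 240, d = 2318.
OR = (a·d)/(b·c) = (421 × 2318) / (621 × 240) = 975878 / 149040 = 6.54776

6.55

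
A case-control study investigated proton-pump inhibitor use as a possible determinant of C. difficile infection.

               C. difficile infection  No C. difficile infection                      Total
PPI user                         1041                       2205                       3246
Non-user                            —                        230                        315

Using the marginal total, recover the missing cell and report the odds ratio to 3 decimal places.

The missing cell is in the unexposed row: 315 − 230 = 85.
So a = 1041, b = 2205, c = 85, d = 230.
OR = (a·d)/(b·c) = (1041 × 230) / (2205 × 85) = 239430 / 187425 = 1.27747

1.277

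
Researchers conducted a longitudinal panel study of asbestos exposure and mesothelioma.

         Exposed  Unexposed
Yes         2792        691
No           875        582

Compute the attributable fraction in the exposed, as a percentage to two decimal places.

28.71

Reading the table with exposure as columns: a = 2792 (Exposed, case), b = 875 (Exposed, non-case), c = 691 (Unexposed, case), d = 582.
Risk in exposed = 2792/3667 = 0.76139; risk in unexposed = 691/1273 = 0.54281.
RR = 0.76139/0.54281 = 1.40267
AR% = (RR − 1)/RR × 100 = (1.40267 − 1)/1.40267 × 100 = 28.7073%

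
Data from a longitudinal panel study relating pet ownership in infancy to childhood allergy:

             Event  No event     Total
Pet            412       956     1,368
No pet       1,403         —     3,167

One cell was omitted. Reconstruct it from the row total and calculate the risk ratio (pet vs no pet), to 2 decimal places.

0.68

The missing cell is in the unexposed row: 3167 − 1403 = 1764.
So a = 412, b = 956, c = 1403, d = 1764.
RR = [a/(a+b)] / [c/(c+d)] = (412/1368) / (1403/3167) = 0.30117/0.44301 = 0.67983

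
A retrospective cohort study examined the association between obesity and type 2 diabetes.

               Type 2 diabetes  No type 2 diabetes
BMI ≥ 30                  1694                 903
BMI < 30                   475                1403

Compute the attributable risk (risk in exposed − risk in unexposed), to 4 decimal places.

Cells: a = 1694, b = 903, c = 475, d = 1403.
Risk in exposed = 1694/2597 = 0.652291; risk in unexposed = 475/1878 = 0.252929.
Risk difference = 0.652291 − 0.252929 = 0.399362

0.3994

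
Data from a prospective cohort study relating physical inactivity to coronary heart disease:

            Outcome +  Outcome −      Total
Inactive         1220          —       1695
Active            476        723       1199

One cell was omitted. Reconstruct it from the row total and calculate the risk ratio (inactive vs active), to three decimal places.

1.813

The missing cell is in the exposed row: 1695 − 1220 = 475.
So a = 1220, b = 475, c = 476, d = 723.
RR = [a/(a+b)] / [c/(c+d)] = (1220/1695) / (476/1199) = 0.71976/0.39700 = 1.81302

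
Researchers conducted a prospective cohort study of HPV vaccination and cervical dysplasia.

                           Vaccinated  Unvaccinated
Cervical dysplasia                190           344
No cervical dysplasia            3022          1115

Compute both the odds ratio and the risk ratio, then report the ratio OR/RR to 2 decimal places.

Reading the table with exposure as columns: a = 190 (Vaccinated, case), b = 3022 (Vaccinated, non-case), c = 344 (Unvaccinated, case), d = 1115.
OR = (190·1115)/(3022·344) = 211850/1039568 = 0.20379
Risk in exposed = 190/3212 = 0.05915; risk in unexposed = 344/1459 = 0.23578; RR = 0.25089
OR/RR = 0.20379 / 0.25089 = 0.81227
The outcome is not rare, so the OR lies further from 1 than the RR.

0.81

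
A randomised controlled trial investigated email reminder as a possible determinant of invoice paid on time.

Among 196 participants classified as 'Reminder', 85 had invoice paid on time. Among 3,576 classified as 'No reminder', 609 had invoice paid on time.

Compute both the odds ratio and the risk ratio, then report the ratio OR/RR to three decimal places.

1.465

From the description: a = 85, b = 111, c = 609, d = 2967.
OR = (85·2967)/(111·609) = 252195/67599 = 3.73075
Risk in exposed = 85/196 = 0.43367; risk in unexposed = 609/3576 = 0.17030; RR = 2.54650
OR/RR = 3.73075 / 2.54650 = 1.46505
The outcome is not rare, so the OR lies further from 1 than the RR.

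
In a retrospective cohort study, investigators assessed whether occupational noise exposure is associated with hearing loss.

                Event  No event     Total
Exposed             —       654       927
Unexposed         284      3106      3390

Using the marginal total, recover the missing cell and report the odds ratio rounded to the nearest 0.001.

The missing cell is in the exposed row: 927 − 654 = 273.
So a = 273, b = 654, c = 284, d = 3106.
OR = (a·d)/(b·c) = (273 × 3106) / (654 × 284) = 847938 / 185736 = 4.56529

4.565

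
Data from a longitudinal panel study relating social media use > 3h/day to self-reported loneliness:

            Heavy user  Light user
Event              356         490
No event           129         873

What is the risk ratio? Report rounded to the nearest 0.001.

Reading the table with exposure as columns: a = 356 (Heavy user, case), b = 129 (Heavy user, non-case), c = 490 (Light user, case), d = 873.
Risk in exposed = 356/485 = 0.73402; risk in unexposed = 490/1363 = 0.35950.
RR = 0.73402 / 0.35950 = 2.04178
The risk among the exposed is 2.04 times that among the unexposed.

2.042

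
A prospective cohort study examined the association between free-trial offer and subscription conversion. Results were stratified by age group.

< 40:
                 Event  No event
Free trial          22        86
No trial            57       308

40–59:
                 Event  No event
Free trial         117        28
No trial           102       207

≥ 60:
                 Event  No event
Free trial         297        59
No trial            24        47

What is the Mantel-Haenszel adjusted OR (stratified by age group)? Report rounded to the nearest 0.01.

OR_MH = Σ(aᵢdᵢ/nᵢ) / Σ(bᵢcᵢ/nᵢ), where nᵢ is the stratum total.
Stratum 1 (< 40): n = 473; a·d/n = 22·308/473 = 14.3256; b·c/n = 86·57/473 = 10.3636
Stratum 2 (40–59): n = 454; a·d/n = 117·207/454 = 53.3458; b·c/n = 28·102/454 = 6.2907
Stratum 3 (≥ 60): n = 427; a·d/n = 297·47/427 = 32.6909; b·c/n = 59·24/427 = 3.3162
OR_MH = (14.3256 + 53.3458 + 32.6909) / (10.3636 + 6.2907 + 3.3162) = 100.3623 / 19.9705 = 5.02551

5.03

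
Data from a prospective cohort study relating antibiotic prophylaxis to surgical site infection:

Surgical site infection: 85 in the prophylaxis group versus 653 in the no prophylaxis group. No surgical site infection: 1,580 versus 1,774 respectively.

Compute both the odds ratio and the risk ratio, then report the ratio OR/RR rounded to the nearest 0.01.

From the description: a = 85, b = 1580, c = 653, d = 1774.
OR = (85·1774)/(1580·653) = 150790/1031740 = 0.14615
Risk in exposed = 85/1665 = 0.05105; risk in unexposed = 653/2427 = 0.26906; RR = 0.18974
OR/RR = 0.14615 / 0.18974 = 0.77027
The outcome is not rare, so the OR lies further from 1 than the RR.

0.77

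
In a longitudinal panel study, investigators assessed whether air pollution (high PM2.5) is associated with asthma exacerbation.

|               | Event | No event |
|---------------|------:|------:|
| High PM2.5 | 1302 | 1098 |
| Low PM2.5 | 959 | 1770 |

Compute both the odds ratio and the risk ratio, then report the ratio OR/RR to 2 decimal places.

1.42

Cells: a = 1302, b = 1098, c = 959, d = 1770.
OR = (1302·1770)/(1098·959) = 2304540/1052982 = 2.18858
Risk in exposed = 1302/2400 = 0.54250; risk in unexposed = 959/2729 = 0.35141; RR = 1.54378
OR/RR = 2.18858 / 1.54378 = 1.41768
The outcome is not rare, so the OR lies further from 1 than the RR.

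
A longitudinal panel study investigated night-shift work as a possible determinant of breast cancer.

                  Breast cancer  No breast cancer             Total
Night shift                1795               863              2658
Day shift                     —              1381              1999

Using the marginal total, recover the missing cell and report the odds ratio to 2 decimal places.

The missing cell is in the unexposed row: 1999 − 1381 = 618.
So a = 1795, b = 863, c = 618, d = 1381.
OR = (a·d)/(b·c) = (1795 × 1381) / (863 × 618) = 2478895 / 533334 = 4.64792

4.65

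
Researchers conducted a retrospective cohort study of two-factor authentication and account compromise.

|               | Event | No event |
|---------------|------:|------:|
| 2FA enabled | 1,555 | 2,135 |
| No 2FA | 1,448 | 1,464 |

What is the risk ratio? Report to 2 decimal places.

Cells: a = 1555, b = 2135, c = 1448, d = 1464.
Risk in exposed = 1555/3690 = 0.42141; risk in unexposed = 1448/2912 = 0.49725.
RR = 0.42141 / 0.49725 = 0.84747
The risk is 15% lower among the exposed than among the unexposed.

0.85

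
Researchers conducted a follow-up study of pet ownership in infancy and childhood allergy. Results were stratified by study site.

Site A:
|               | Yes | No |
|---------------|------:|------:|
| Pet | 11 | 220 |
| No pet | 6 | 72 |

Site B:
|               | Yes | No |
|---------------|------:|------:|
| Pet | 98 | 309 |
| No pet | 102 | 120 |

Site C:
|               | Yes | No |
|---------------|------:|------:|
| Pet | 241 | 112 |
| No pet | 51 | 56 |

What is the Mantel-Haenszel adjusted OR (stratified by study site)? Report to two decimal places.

0.76

OR_MH = Σ(aᵢdᵢ/nᵢ) / Σ(bᵢcᵢ/nᵢ), where nᵢ is the stratum total.
Stratum 1 (Site A): n = 309; a·d/n = 11·72/309 = 2.5631; b·c/n = 220·6/309 = 4.2718
Stratum 2 (Site B): n = 629; a·d/n = 98·120/629 = 18.6963; b·c/n = 309·102/629 = 50.1081
Stratum 3 (Site C): n = 460; a·d/n = 241·56/460 = 29.3391; b·c/n = 112·51/460 = 12.4174
OR_MH = (2.5631 + 18.6963 + 29.3391) / (4.2718 + 50.1081 + 12.4174) = 50.5986 / 66.7973 = 0.75749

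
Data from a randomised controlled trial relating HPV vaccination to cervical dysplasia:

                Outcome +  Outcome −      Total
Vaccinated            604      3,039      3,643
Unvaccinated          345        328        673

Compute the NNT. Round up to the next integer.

3

Risk in treated group = 604/3643 = 0.16580; risk in control = 345/673 = 0.51263.
Absolute risk reduction = 0.51263 − 0.16580 = 0.34683
NNT = 1 / ARR = 1 / 0.34683 = 2.883 → round up → 3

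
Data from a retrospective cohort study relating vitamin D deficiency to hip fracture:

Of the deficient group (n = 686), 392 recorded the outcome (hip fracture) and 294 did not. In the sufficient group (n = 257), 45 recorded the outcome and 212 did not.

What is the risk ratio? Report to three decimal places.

From the description: a = 392, b = 294, c = 45, d = 212.
Risk in exposed = 392/686 = 0.57143; risk in unexposed = 45/257 = 0.17510.
RR = 0.57143 / 0.17510 = 3.26349
The risk among the exposed is 3.26 times that among the unexposed.

3.263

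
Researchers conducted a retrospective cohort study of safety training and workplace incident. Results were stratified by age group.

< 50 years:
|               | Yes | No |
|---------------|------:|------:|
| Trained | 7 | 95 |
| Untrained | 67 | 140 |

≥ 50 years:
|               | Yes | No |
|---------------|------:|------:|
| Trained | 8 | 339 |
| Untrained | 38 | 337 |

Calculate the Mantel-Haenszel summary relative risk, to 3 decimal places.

RR_MH = Σ(aᵢ·n₀ᵢ/nᵢ) / Σ(cᵢ·n₁ᵢ/nᵢ), with n₁ᵢ = aᵢ+bᵢ (exposed), n₀ᵢ = cᵢ+dᵢ (unexposed), nᵢ = n₁ᵢ+n₀ᵢ.
Stratum 1 (< 50 years): n₁ = 102, n₀ = 207, n = 309; a·n₀/n = 7·207/309 = 4.6893; c·n₁/n = 67·102/309 = 22.1165
Stratum 2 (≥ 50 years): n₁ = 347, n₀ = 375, n = 722; a·n₀/n = 8·375/722 = 4.1551; c·n₁/n = 38·347/722 = 18.2632
RR_MH = (4.6893 + 4.1551) / (22.1165 + 18.2632) = 8.8444 / 40.3797 = 0.21903

0.219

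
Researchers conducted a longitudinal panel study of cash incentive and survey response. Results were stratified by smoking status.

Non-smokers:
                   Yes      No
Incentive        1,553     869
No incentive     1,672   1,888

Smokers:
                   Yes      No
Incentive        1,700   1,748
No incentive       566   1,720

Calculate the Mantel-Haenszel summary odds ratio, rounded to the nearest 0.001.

OR_MH = Σ(aᵢdᵢ/nᵢ) / Σ(bᵢcᵢ/nᵢ), where nᵢ is the stratum total.
Stratum 1 (Non-smokers): n = 5982; a·d/n = 1553·1888/5982 = 490.1478; b·c/n = 869·1672/5982 = 242.8900
Stratum 2 (Smokers): n = 5734; a·d/n = 1700·1720/5734 = 509.9407; b·c/n = 1748·566/5734 = 172.5441
OR_MH = (490.1478 + 509.9407) / (242.8900 + 172.5441) = 1000.0885 / 415.4341 = 2.40733

2.407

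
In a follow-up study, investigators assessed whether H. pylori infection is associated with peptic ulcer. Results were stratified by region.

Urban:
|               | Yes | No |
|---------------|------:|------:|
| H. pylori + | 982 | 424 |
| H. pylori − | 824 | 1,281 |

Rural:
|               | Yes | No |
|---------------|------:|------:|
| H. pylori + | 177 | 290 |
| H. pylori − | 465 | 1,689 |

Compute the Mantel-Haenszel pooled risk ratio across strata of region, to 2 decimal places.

RR_MH = Σ(aᵢ·n₀ᵢ/nᵢ) / Σ(cᵢ·n₁ᵢ/nᵢ), with n₁ᵢ = aᵢ+bᵢ (exposed), n₀ᵢ = cᵢ+dᵢ (unexposed), nᵢ = n₁ᵢ+n₀ᵢ.
Stratum 1 (Urban): n₁ = 1406, n₀ = 2105, n = 3511; a·n₀/n = 982·2105/3511 = 588.7525; c·n₁/n = 824·1406/3511 = 329.9755
Stratum 2 (Rural): n₁ = 467, n₀ = 2154, n = 2621; a·n₀/n = 177·2154/2621 = 145.4628; c·n₁/n = 465·467/2621 = 82.8520
RR_MH = (588.7525 + 145.4628) / (329.9755 + 82.8520) = 734.2153 / 412.8275 = 1.77850

1.78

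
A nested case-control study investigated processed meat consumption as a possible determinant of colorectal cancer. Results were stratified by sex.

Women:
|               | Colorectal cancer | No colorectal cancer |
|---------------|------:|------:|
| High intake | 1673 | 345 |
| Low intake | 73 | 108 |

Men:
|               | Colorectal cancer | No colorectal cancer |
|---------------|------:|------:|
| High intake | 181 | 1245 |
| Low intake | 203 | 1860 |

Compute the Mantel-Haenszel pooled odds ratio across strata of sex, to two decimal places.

2.13

OR_MH = Σ(aᵢdᵢ/nᵢ) / Σ(bᵢcᵢ/nᵢ), where nᵢ is the stratum total.
Stratum 1 (Women): n = 2199; a·d/n = 1673·108/2199 = 82.1664; b·c/n = 345·73/2199 = 11.4529
Stratum 2 (Men): n = 3489; a·d/n = 181·1860/3489 = 96.4918; b·c/n = 1245·203/3489 = 72.4377
OR_MH = (82.1664 + 96.4918) / (11.4529 + 72.4377) = 178.6583 / 83.8906 = 2.12966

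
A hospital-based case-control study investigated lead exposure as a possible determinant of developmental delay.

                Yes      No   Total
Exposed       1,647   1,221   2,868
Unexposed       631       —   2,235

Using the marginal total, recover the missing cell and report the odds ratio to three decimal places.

3.429

The missing cell is in the unexposed row: 2235 − 631 = 1604.
So a = 1647, b = 1221, c = 631, d = 1604.
OR = (a·d)/(b·c) = (1647 × 1604) / (1221 × 631) = 2641788 / 770451 = 3.42889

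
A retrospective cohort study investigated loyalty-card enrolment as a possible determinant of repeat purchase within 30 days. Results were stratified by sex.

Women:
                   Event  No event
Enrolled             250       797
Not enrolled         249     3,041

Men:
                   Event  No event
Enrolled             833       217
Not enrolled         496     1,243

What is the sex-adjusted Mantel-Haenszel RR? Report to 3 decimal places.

RR_MH = Σ(aᵢ·n₀ᵢ/nᵢ) / Σ(cᵢ·n₁ᵢ/nᵢ), with n₁ᵢ = aᵢ+bᵢ (exposed), n₀ᵢ = cᵢ+dᵢ (unexposed), nᵢ = n₁ᵢ+n₀ᵢ.
Stratum 1 (Women): n₁ = 1047, n₀ = 3290, n = 4337; a·n₀/n = 250·3290/4337 = 189.6472; c·n₁/n = 249·1047/4337 = 60.1114
Stratum 2 (Men): n₁ = 1050, n₀ = 1739, n = 2789; a·n₀/n = 833·1739/2789 = 519.3930; c·n₁/n = 496·1050/2789 = 186.7336
RR_MH = (189.6472 + 519.3930) / (60.1114 + 186.7336) = 709.0402 / 246.8450 = 2.87241

2.872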